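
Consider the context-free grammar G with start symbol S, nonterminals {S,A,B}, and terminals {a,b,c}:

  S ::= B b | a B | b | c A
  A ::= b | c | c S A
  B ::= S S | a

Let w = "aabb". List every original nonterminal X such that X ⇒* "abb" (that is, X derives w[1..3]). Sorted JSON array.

CNF form of G:
  S -> B T1 | T0 A | T2 B | b
  A -> T0 X3 | b | c
  B -> S S | a
  T0 -> c
  T1 -> b
  T2 -> a
  X3 -> S A

CYK table (by increasing span), restricted to cells inside w[1..3]:
  cell(1,1) a: {B,T2}  orig:{B}
  cell(2,2) b: {A,S,T1}  orig:{A,S}
  cell(3,3) b: {A,S,T1}  orig:{A,S}
  cell(1,2) ab: {S}
  cell(2,3) bb: {B,X3}  orig:{B}
  cell(1,3) abb: {B,S,X3}  orig:{B,S}

Original NTs in T[1,3] deriving "abb": ["B", "S"]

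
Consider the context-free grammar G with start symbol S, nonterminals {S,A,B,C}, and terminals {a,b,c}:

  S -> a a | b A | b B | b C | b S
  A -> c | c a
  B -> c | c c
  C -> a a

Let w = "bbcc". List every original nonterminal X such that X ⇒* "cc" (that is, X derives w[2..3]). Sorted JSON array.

Convert to CNF:
  S -> T1 T1 | T2 A | T2 B | T2 C | T2 S
  A -> T0 T1 | c
  B -> T0 T0 | c
  C -> T1 T1
  T0 -> c
  T1 -> a
  T2 -> b

CYK fill — only the sub-triangle for w[2..3]:
  cell(2,2) c: {A,B,T0}  orig:{A,B}
  cell(3,3) c: {A,B,T0}  orig:{A,B}
  cell(2,3) cc: {B}

Original NTs in T[2,3] deriving "cc": ["B"]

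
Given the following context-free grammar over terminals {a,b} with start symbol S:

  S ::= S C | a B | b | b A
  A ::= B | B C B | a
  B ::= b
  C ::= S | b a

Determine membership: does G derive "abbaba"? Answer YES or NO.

Convert to CNF:
  S -> S C | T0 B | T1 A | b
  A -> B X2 | a | b
  B -> b
  C -> S C | T0 B | T1 A | T1 T0 | b
  T0 -> a
  T1 -> b
  X2 -> C B

CYK table (by increasing span):
  cell(0,0) a: {A,T0}  orig:{A}
  cell(1,1) b: {A,B,C,S,T1}  orig:{A,B,C,S}
  cell(2,2) b: {A,B,C,S,T1}  orig:{A,B,C,S}
  cell(3,3) a: {A,T0}  orig:{A}
  cell(4,4) b: {A,B,C,S,T1}  orig:{A,B,C,S}
  cell(5,5) a: {A,T0}  orig:{A}
  cell(0,1) ab: {C,S}
  cell(1,2) bb: {C,S,X2}  orig:{C,S}
  cell(2,3) ba: {C,S}
  cell(3,4) ab: {C,S}
  cell(4,5) ba: {C,S}
  cell(0,2) abb: {C,S,X2}  orig:{C,S}
  cell(1,3) bba: {C,S}
  cell(2,4) bab: {C,S,X2}  orig:{C,S}
  cell(3,5) aba: ∅
  cell(0,3) abba: {C,S}
  cell(1,4) bbab: {A,C,S,X2}  orig:{A,C,S}
  cell(2,5) baba: {C,S}
  cell(0,4) abbab: {C,S,X2}  orig:{C,S}
  cell(1,5) bbaba: {C,S}
  cell(0,5) abbaba: {C,S}

S ∈ T[0,5] ⇒ YES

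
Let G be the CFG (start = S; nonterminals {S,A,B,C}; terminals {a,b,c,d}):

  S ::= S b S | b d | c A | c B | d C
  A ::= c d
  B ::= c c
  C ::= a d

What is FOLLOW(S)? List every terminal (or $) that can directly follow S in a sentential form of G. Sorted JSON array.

FIRST iteration:
iter 1:
  A via A→c d: +{c}
  B via B→c c: +{c}
  C via C→a d: +{a}
  S via S→b d: +{b}
  S via S→c A: +{c}
  S via S→d C: +{d}
  FIRST[S]={b,c,d}  FIRST[A]={c}  FIRST[B]={c}  FIRST[C]={a}
iter 2: — fixpoint
  FIRST[S]={b,c,d}  FIRST[A]={c}  FIRST[B]={c}  FIRST[C]={a}

FOLLOW sets:
FOLLOW(S) := {$}
round 1:
  S→S b S: FOLLOW(S) ⊇ FIRST(b) = {b}; new: +{b}
  S→c A: FOLLOW(A) ⊇ FOLLOW(S) ⊇ {$,b}; new: +{$,b}
  S→c B: FOLLOW(B) ⊇ FOLLOW(S) ⊇ {$,b}; new: +{$,b}
  S→d C: FOLLOW(C) ⊇ FOLLOW(S) ⊇ {$,b}; new: +{$,b}
  FOLLOW[S]={$,b}  FOLLOW[A]={$,b}  FOLLOW[B]={$,b}  FOLLOW[C]={$,b}
round 2: done
  FOLLOW[S]={$,b}  FOLLOW[A]={$,b}  FOLLOW[B]={$,b}  FOLLOW[C]={$,b}

FOLLOW(S) = ["$", "b"]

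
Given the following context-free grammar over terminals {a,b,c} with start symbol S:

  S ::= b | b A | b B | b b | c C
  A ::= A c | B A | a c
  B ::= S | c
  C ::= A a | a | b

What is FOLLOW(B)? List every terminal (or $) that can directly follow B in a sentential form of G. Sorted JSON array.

FIRST iteration:
[1]
  A via A→a c: +{a}
  B via B→c: +{c}
  C via C→A a: +{a}
  C via C→b: +{b}
  S via S→b: +{b}
  S via S→c C: +{c}
  FIRST(S)={b,c}  FIRST(A)={a}  FIRST(B)={c}  FIRST(C)={a,b}
[2]
  A via A→B A: +{c}
  B via B→S: +{b}
  C via C→A a: +{c}
  FIRST(S)={b,c}  FIRST(A)={a,c}  FIRST(B)={b,c}  FIRST(C)={a,b,c}
[3]
  A via A→B A: +{b}
  FIRST(S)={b,c}  FIRST(A)={a,b,c}  FIRST(B)={b,c}  FIRST(C)={a,b,c}
[4] done
  FIRST(S)={b,c}  FIRST(A)={a,b,c}  FIRST(B)={b,c}  FIRST(C)={a,b,c}

FOLLOW iteration:
initialize: $ ∈ FOLLOW(S)
iter 1:
  A→A c: FOLLOW(A) ⊇ FIRST(c) = {c}; new: +{c}
  A→B A: FOLLOW(B) ⊇ FIRST(A) = {a,b,c}; new: +{a,b,c}
  B→S: FOLLOW(S) ⊇ FOLLOW(B) ⊇ {a,b,c}; new: +{a,b,c}
  C→A a: FOLLOW(A) ⊇ FIRST(a) = {a}; new: +{a}
  S→b A: FOLLOW(A) ⊇ FOLLOW(S) ⊇ {$,a,b,c}; new: +{$,b}
  S→b B: FOLLOW(B) ⊇ FOLLOW(S) ⊇ {$,a,b,c}; new: +{$}
  S→c C: FOLLOW(C) ⊇ FOLLOW(S) ⊇ {$,a,b,c}; new: +{$,a,b,c}
  S: {$,a,b,c}  A: {$,a,b,c}  B: {$,a,b,c}  C: {$,a,b,c}
iter 2: — fixpoint
  S: {$,a,b,c}  A: {$,a,b,c}  B: {$,a,b,c}  C: {$,a,b,c}

FOLLOW(B) = ["$", "a", "b", "c"]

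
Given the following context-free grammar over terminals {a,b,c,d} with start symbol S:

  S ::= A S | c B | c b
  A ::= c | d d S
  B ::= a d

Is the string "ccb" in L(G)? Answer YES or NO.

CNF form of G:
  S -> A S | T2 B | T2 T3
  A -> T0 X4 | c
  B -> T1 T0
  T0 -> d
  T1 -> a
  T2 -> c
  T3 -> b
  X4 -> T0 S

CYK table (by increasing span):
  [0..0]={A,T2}  "c"  orig:{A}
  [1..1]={A,T2}  "c"  orig:{A}
  [2..2]={T3}  "b"  orig:{}
  [0..1]=∅  "cc"
  [1..2]={S}  "cb"
  [0..2]={S}  "ccb"

S ∈ T[0,2] ⇒ YES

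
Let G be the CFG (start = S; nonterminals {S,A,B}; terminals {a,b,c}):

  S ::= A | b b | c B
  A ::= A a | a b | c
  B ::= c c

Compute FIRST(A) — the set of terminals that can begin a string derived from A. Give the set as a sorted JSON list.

Compute FIRST by fixpoint:
[1]
  A via A→a b: +{a}
  A via A→c: +{c}
  B via B→c c: +{c}
  S via S→A: +{a,c}
  S via S→b b: +{b}
  S: {a,b,c}  A: {a,c}  B: {c}
[2] (no change)
  S: {a,b,c}  A: {a,c}  B: {c}

FIRST(A) = ["a", "c"]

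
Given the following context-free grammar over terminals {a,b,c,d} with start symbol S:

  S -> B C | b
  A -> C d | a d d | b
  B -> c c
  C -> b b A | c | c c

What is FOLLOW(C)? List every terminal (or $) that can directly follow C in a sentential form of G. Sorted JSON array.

Compute FIRST by fixpoint:
[1]
  A via A→a d d: +{a}
  A via A→b: +{b}
  B via B→c c: +{c}
  C via C→b b A: +{b}
  C via C→c: +{c}
  S via S→B C: +{c}
  S via S→b: +{b}
  FIRST[S]={b,c}  FIRST[A]={a,b}  FIRST[B]={c}  FIRST[C]={b,c}
[2]
  A via A→C d: +{c}
  FIRST[S]={b,c}  FIRST[A]={a,b,c}  FIRST[B]={c}  FIRST[C]={b,c}
[3] done
  FIRST[S]={b,c}  FIRST[A]={a,b,c}  FIRST[B]={c}  FIRST[C]={b,c}

FOLLOW iteration:
seed FOLLOW(S) with $
[1]
  A→C d: FOLLOW(C) ⊇ FIRST(d) = {d}; new: +{d}
  C→b b A: FOLLOW(A) ⊇ FOLLOW(C) ⊇ {d}; new: +{d}
  S→B C: FOLLOW(B) ⊇ FIRST(C) = {b,c}; new: +{b,c}
  S→B C: FOLLOW(C) ⊇ FOLLOW(S) ⊇ {$}; new: +{$}
  S: {$}  A: {d}  B: {b,c}  C: {$,d}
[2]
  C→b b A: FOLLOW(A) ⊇ FOLLOW(C) ⊇ {$,d}; new: +{$}
  S: {$}  A: {$,d}  B: {b,c}  C: {$,d}
[3] (no change)
  S: {$}  A: {$,d}  B: {b,c}  C: {$,d}

FOLLOW(C) = ["$", "d"]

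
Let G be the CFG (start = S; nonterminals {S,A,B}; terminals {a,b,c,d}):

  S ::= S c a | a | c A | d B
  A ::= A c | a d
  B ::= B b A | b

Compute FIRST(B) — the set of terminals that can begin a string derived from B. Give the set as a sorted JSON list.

Compute FIRST by fixpoint:
[1]
  A via A→a d: +{a}
  B via B→b: +{b}
  S via S→a: +{a}
  S via S→c A: +{c}
  S via S→d B: +{d}
  FIRST[S]={a,c,d}  FIRST[A]={a}  FIRST[B]={b}
[2] done
  FIRST[S]={a,c,d}  FIRST[A]={a}  FIRST[B]={b}

FIRST(B) = ["b"]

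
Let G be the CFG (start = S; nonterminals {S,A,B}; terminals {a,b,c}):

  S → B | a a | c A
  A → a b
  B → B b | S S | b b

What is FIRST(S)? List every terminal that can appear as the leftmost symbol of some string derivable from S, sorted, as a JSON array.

FIRST sets, iterate to fixpoint:
round 1:
  A via A→a b: +{a}
  B via B→b b: +{b}
  S via S→B: +{b}
  S via S→a a: +{a}
  S via S→c A: +{c}
  FIRST[S]={a,b,c}  FIRST[A]={a}  FIRST[B]={b}
round 2:
  B via B→S S: +{a,c}
  FIRST[S]={a,b,c}  FIRST[A]={a}  FIRST[B]={a,b,c}
round 3: — fixpoint
  FIRST[S]={a,b,c}  FIRST[A]={a}  FIRST[B]={a,b,c}

FIRST(S) = ["a", "b", "c"]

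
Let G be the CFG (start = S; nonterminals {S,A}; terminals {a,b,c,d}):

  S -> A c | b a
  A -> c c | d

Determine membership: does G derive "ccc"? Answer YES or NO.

CNF form of G:
  S -> A T0 | T1 T2
  A -> T0 T0 | d
  T0 -> c
  T1 -> b
  T2 -> a

Fill CYK table bottom-up:
  cell(0,0) c: {T0}  orig:{}
  cell(1,1) c: {T0}  orig:{}
  cell(2,2) c: {T0}  orig:{}
  cell(0,1) cc: {A}
  cell(1,2) cc: {A}
  cell(0,2) ccc: {S}

S ∈ T[0,2] ⇒ YES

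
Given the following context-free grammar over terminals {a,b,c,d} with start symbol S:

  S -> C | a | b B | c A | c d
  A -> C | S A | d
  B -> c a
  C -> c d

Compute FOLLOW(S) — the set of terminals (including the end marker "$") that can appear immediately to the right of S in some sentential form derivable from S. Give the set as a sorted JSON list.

FIRST iteration:
[1]
  A via A→d: +{d}
  B via B→c a: +{c}
  C via C→c d: +{c}
  S via S→C: +{c}
  S via S→a: +{a}
  S via S→b B: +{b}
  FIRST(S)={a,b,c}  FIRST(A)={d}  FIRST(B)={c}  FIRST(C)={c}
[2]
  A via A→C: +{c}
  A via A→S A: +{a,b}
  FIRST(S)={a,b,c}  FIRST(A)={a,b,c,d}  FIRST(B)={c}  FIRST(C)={c}
[3] (stable)
  FIRST(S)={a,b,c}  FIRST(A)={a,b,c,d}  FIRST(B)={c}  FIRST(C)={c}

FOLLOW iteration:
seed FOLLOW(S) with $
[1]
  A→S A: FOLLOW(S) ⊇ FIRST(A) = {a,b,c,d}; new: +{a,b,c,d}
  S→C: FOLLOW(C) ⊇ FOLLOW(S) ⊇ {$,a,b,c,d}; new: +{$,a,b,c,d}
  S→b B: FOLLOW(B) ⊇ FOLLOW(S) ⊇ {$,a,b,c,d}; new: +{$,a,b,c,d}
  S→c A: FOLLOW(A) ⊇ FOLLOW(S) ⊇ {$,a,b,c,d}; new: +{$,a,b,c,d}
  FOLLOW[S]={$,a,b,c,d}  FOLLOW[A]={$,a,b,c,d}  FOLLOW[B]={$,a,b,c,d}  FOLLOW[C]={$,a,b,c,d}
[2] (no change)
  FOLLOW[S]={$,a,b,c,d}  FOLLOW[A]={$,a,b,c,d}  FOLLOW[B]={$,a,b,c,d}  FOLLOW[C]={$,a,b,c,d}

FOLLOW(S) = ["$", "a", "b", "c", "d"]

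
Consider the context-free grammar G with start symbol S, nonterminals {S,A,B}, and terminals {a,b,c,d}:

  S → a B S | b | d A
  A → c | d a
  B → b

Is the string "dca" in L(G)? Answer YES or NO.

Convert to CNF:
  S -> T0 A | T1 X2 | b
  A -> T0 T1 | c
  B -> b
  T0 -> d
  T1 -> a
  X2 -> B S

CYK table (by increasing span):
  cell(0,0) d: {T0}  orig:{}
  cell(1,1) c: {A}
  cell(2,2) a: {T1}  orig:{}
  cell(0,1) dc: {S}
  cell(1,2) ca: ∅
  cell(0,2) dca: ∅

S ∉ T[0,2] ⇒ NO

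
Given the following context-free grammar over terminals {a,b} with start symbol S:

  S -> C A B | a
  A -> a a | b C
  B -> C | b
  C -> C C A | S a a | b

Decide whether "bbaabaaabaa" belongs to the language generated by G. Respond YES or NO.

CNF form of G:
  S -> C X6 | a
  A -> T0 T0 | T1 C
  B -> C X2 | S X3 | b
  C -> C X4 | S X5 | b
  T0 -> a
  T1 -> b
  X2 -> C A
  X3 -> T0 T0
  X4 -> C A
  X5 -> T0 T0
  X6 -> A B

CYK table (by increasing span):
  cell(0,0) b: {B,C,T1}  orig:{B,C}
  cell(1,1) b: {B,C,T1}  orig:{B,C}
  cell(2,2) a: {S,T0}  orig:{S}
  cell(3,3) a: {S,T0}  orig:{S}
  cell(4,4) b: {B,C,T1}  orig:{B,C}
  cell(5,5) a: {S,T0}  orig:{S}
  cell(6,6) a: {S,T0}  orig:{S}
  cell(7,7) a: {S,T0}  orig:{S}
  cell(8,8) b: {B,C,T1}  orig:{B,C}
  cell(9,9) a: {S,T0}  orig:{S}
  cell(10,10) a: {S,T0}  orig:{S}
  cell(0,1) bb: {A}
  cell(1,2) ba: ∅
  cell(2,3) aa: {A,X3,X5}  orig:{A}
  cell(3,4) ab: ∅
  cell(4,5) ba: ∅
  cell(5,6) aa: {A,X3,X5}  orig:{A}
  cell(6,7) aa: {A,X3,X5}  orig:{A}
  cell(7,8) ab: ∅
  cell(8,9) ba: ∅
  cell(9,10) aa: {A,X3,X5}  orig:{A}
  cell(0,2) bba: ∅
  cell(1,3) baa: {X2,X4}  orig:{}
  cell(2,4) aab: {X6}  orig:{}
  cell(3,5) aba: ∅
  cell(4,6) baa: {X2,X4}  orig:{}
  cell(5,7) aaa: {B,C}
  cell(6,8) aab: {X6}  orig:{}
  cell(7,9) aba: ∅
  cell(8,10) baa: {X2,X4}  orig:{}
  cell(0,3) bbaa: {B,C}
  cell(1,4) baab: {S}
  cell(2,5) aaba: ∅
  cell(3,6) abaa: ∅
  cell(4,7) baaa: {A}
  cell(5,8) aaab: ∅
  cell(6,9) aaba: ∅
  cell(7,10) abaa: ∅
  cell(0,4) bbaab: ∅
  cell(1,5) baaba: ∅
  cell(2,6) aabaa: ∅
  cell(3,7) abaaa: ∅
  cell(4,8) baaab: {X6}  orig:{}
  cell(5,9) aaaba: ∅
  cell(6,10) aabaa: ∅
  cell(0,5) bbaaba: ∅
  cell(1,6) baabaa: {B,C}
  cell(2,7) aabaaa: ∅
  cell(3,8) abaaab: ∅
  cell(4,9) baaaba: ∅
  cell(5,10) aaabaa: {B,C}
  cell(0,6) bbaabaa: {A,B,C}
  cell(1,7) baabaaa: ∅
  cell(2,8) aabaaab: ∅
  cell(3,9) abaaaba: ∅
  cell(4,10) baaabaa: {A}
  cell(0,7) bbaabaaa: {X2,X4}  orig:{}
  cell(1,8) baabaaab: ∅
  cell(2,9) aabaaaba: ∅
  cell(3,10) abaaabaa: ∅
  cell(0,8) bbaabaaab: {S}
  cell(1,9) baabaaaba: ∅
  cell(2,10) aabaaabaa: ∅
  cell(0,9) bbaabaaaba: ∅
  cell(1,10) baabaaabaa: ∅
  cell(0,10) bbaabaaabaa: {B,C,X2,X4}  orig:{B,C}

S ∉ T[0,10] ⇒ NO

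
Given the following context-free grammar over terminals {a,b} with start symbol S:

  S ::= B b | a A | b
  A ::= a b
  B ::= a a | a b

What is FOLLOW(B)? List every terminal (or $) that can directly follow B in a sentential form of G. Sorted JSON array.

Compute FIRST by fixpoint:
pass 1:
  A via A→a b: +{a}
  B via B→a a: +{a}
  S via S→B b: +{a}
  S via S→b: +{b}
  S: {a,b}  A: {a}  B: {a}
pass 2: (no change)
  S: {a,b}  A: {a}  B: {a}

FOLLOW iteration:
seed FOLLOW(S) with $
[1]
  S→B b: FOLLOW(B) ⊇ FIRST(b) = {b}; new: +{b}
  S→a A: FOLLOW(A) ⊇ FOLLOW(S) ⊇ {$}; new: +{$}
  S: {$}  A: {$}  B: {b}
[2] (no change)
  S: {$}  A: {$}  B: {b}

FOLLOW(B) = ["b"]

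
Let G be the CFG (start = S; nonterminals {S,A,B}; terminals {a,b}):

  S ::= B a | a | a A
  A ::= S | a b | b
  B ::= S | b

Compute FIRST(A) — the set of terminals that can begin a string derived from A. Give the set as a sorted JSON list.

FIRST iteration:
round 1:
  A via A→a b: +{a}
  A via A→b: +{b}
  B via B→b: +{b}
  S via S→B a: +{b}
  S via S→a: +{a}
  FIRST[S]={a,b}  FIRST[A]={a,b}  FIRST[B]={b}
round 2:
  B via B→S: +{a}
  FIRST[S]={a,b}  FIRST[A]={a,b}  FIRST[B]={a,b}
round 3: — fixpoint
  FIRST[S]={a,b}  FIRST[A]={a,b}  FIRST[B]={a,b}

FIRST(A) = ["a", "b"]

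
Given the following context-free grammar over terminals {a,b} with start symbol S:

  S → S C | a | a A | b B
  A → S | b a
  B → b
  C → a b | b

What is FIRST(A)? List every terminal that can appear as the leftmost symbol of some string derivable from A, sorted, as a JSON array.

Compute FIRST by fixpoint:
iter 1:
  A via A→b a: +{b}
  B via B→b: +{b}
  C via C→a b: +{a}
  C via C→b: +{b}
  S via S→a: +{a}
  S via S→b B: +{b}
  S: {a,b}  A: {b}  B: {b}  C: {a,b}
iter 2:
  A via A→S: +{a}
  S: {a,b}  A: {a,b}  B: {b}  C: {a,b}
iter 3: (no change)
  S: {a,b}  A: {a,b}  B: {b}  C: {a,b}

FIRST(A) = ["a", "b"]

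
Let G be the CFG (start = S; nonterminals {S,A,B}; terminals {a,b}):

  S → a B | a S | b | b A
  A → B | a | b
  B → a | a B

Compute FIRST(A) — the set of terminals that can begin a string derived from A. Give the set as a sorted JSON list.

Compute FIRST by fixpoint:
iter 1:
  A via A→a: +{a}
  A via A→b: +{b}
  B via B→a: +{a}
  S via S→a B: +{a}
  S via S→b: +{b}
  S: {a,b}  A: {a,b}  B: {a}
iter 2: done
  S: {a,b}  A: {a,b}  B: {a}

FIRST(A) = ["a", "b"]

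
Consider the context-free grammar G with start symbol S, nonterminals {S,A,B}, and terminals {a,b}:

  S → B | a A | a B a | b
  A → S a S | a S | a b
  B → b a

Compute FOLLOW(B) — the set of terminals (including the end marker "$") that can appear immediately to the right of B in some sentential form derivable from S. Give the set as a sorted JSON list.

Compute FIRST by fixpoint:
[1]
  A via A→a S: +{a}
  B via B→b a: +{b}
  S via S→B: +{b}
  S via S→a A: +{a}
  FIRST(S)={a,b}  FIRST(A)={a}  FIRST(B)={b}
[2]
  A via A→S a S: +{b}
  FIRST(S)={a,b}  FIRST(A)={a,b}  FIRST(B)={b}
[3] (no change)
  FIRST(S)={a,b}  FIRST(A)={a,b}  FIRST(B)={b}

Compute FOLLOW by fixpoint:
FOLLOW(S) := {$}
[1]
  A→S a S: FOLLOW(S) ⊇ FIRST(a) = {a}; new: +{a}
  S→B: FOLLOW(B) ⊇ FOLLOW(S) ⊇ {$,a}; new: +{$,a}
  S→a A: FOLLOW(A) ⊇ FOLLOW(S) ⊇ {$,a}; new: +{$,a}
  FOLLOW[S]={$,a}  FOLLOW[A]={$,a}  FOLLOW[B]={$,a}
[2] (no change)
  FOLLOW[S]={$,a}  FOLLOW[A]={$,a}  FOLLOW[B]={$,a}

FOLLOW(B) = ["$", "a"]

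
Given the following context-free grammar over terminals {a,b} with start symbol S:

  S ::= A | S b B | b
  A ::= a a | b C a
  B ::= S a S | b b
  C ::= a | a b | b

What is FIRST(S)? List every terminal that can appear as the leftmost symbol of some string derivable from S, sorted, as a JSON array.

Compute FIRST by fixpoint:
[1]
  A via A→a a: +{a}
  A via A→b C a: +{b}
  B via B→b b: +{b}
  C via C→a: +{a}
  C via C→b: +{b}
  S via S→A: +{a,b}
  FIRST[S]={a,b}  FIRST[A]={a,b}  FIRST[B]={b}  FIRST[C]={a,b}
[2]
  B via B→S a S: +{a}
  FIRST[S]={a,b}  FIRST[A]={a,b}  FIRST[B]={a,b}  FIRST[C]={a,b}
[3] (stable)
  FIRST[S]={a,b}  FIRST[A]={a,b}  FIRST[B]={a,b}  FIRST[C]={a,b}

FIRST(S) = ["a", "b"]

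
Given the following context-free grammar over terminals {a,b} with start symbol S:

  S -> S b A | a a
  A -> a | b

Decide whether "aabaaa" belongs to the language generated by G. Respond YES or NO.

Convert to CNF:
  S -> S X2 | T1 T1
  A -> a | b
  T0 -> b
  T1 -> a
  X2 -> T0 A

CYK fill:
  [0..0]={A,T1}  "a"  orig:{A}
  [1..1]={A,T1}  "a"  orig:{A}
  [2..2]={A,T0}  "b"  orig:{A}
  [3..3]={A,T1}  "a"  orig:{A}
  [4..4]={A,T1}  "a"  orig:{A}
  [5..5]={A,T1}  "a"  orig:{A}
  [0..1]={S}  "aa"
  [1..2]=∅  "ab"
  [2..3]={X2}  "ba"  orig:{}
  [3..4]={S}  "aa"
  [4..5]={S}  "aa"
  [0..2]=∅  "aab"
  [1..3]=∅  "aba"
  [2..4]=∅  "baa"
  [3..5]=∅  "aaa"
  [0..3]={S}  "aaba"
  [1..4]=∅  "abaa"
  [2..5]=∅  "baaa"
  [0..4]=∅  "aabaa"
  [1..5]=∅  "abaaa"
  [0..5]=∅  "aabaaa"

S ∉ T[0,5] ⇒ NO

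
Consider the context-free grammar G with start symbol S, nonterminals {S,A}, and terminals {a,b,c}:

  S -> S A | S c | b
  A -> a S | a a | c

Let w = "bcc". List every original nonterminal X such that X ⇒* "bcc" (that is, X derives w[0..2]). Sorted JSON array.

CNF form of G:
  S -> S A | S T1 | b
  A -> T0 S | T0 T0 | c
  T0 -> a
  T1 -> c

Fill CYK table bottom-up — only the sub-triangle for w[0..2]:
  [0..0]={S}  "b"
  [1..1]={A,T1}  "c"  orig:{A}
  [2..2]={A,T1}  "c"  orig:{A}
  [0..1]={S}  "bc"
  [1..2]=∅  "cc"
  [0..2]={S}  "bcc"

Original NTs in T[0,2] deriving "bcc": ["S"]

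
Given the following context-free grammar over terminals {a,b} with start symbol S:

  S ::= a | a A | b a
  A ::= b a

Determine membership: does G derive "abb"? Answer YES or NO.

Convert to CNF:
  S -> T0 T1 | T1 A | a
  A -> T0 T1
  T0 -> b
  T1 -> a

CYK table (by increasing span):
  cell(0,0) a: {S,T1}  orig:{S}
  cell(1,1) b: {T0}  orig:{}
  cell(2,2) b: {T0}  orig:{}
  cell(0,1) ab: ∅
  cell(1,2) bb: ∅
  cell(0,2) abb: ∅

S ∉ T[0,2] ⇒ NO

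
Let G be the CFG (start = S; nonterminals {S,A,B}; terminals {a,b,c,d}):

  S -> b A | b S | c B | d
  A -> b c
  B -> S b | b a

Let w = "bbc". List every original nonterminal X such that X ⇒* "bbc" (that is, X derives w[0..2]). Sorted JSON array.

CNF form of G:
  S -> T0 A | T0 S | T1 B | d
  A -> T0 T1
  B -> S T0 | T0 T2
  T0 -> b
  T1 -> c
  T2 -> a

CYK fill (cells [i..j] with 0 ≤ i ≤ j ≤ 2 only):
  cell(0,0) b: {T0}  orig:{}
  cell(1,1) b: {T0}  orig:{}
  cell(2,2) c: {T1}  orig:{}
  cell(0,1) bb: ∅
  cell(1,2) bc: {A}
  cell(0,2) bbc: {S}

Original NTs in T[0,2] deriving "bbc": ["S"]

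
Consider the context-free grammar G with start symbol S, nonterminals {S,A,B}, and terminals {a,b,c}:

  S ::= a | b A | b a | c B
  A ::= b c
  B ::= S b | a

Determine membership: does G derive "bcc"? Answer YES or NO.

CNF form of G:
  S -> T0 A | T0 T2 | T1 B | a
  A -> T0 T1
  B -> S T0 | a
  T0 -> b
  T1 -> c
  T2 -> a

CYK table (by increasing span):
  cell(0,0) b: {T0}  orig:{}
  cell(1,1) c: {T1}  orig:{}
  cell(2,2) c: {T1}  orig:{}
  cell(0,1) bc: {A}
  cell(1,2) cc: ∅
  cell(0,2) bcc: ∅

S ∉ T[0,2] ⇒ NO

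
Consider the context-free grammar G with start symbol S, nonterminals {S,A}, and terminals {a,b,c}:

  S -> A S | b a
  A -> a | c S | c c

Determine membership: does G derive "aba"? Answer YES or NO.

Convert to CNF:
  S -> A S | T1 T2
  A -> T0 S | T0 T0 | a
  T0 -> c
  T1 -> b
  T2 -> a

CYK fill:
  T[0,0] 'a' = {A,T2}  orig:{A}
  T[1,1] 'b' = {T1}  orig:{}
  T[2,2] 'a' = {A,T2}  orig:{A}
  T[0,1] 'ab' = ∅
  T[1,2] 'ba' = {S}
  T[0,2] 'aba' = {S}

S ∈ T[0,2] ⇒ YES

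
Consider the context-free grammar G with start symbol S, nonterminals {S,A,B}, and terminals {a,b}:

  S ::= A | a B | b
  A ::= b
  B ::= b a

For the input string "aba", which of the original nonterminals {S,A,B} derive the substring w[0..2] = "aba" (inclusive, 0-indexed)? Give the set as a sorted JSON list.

CNF form of G:
  S -> T1 B | b
  A -> b
  B -> T0 T1
  T0 -> b
  T1 -> a

CYK table (by increasing span) — only the sub-triangle for w[0..2]:
  cell(0,0) a: {T1}  orig:{}
  cell(1,1) b: {A,S,T0}  orig:{A,S}
  cell(2,2) a: {T1}  orig:{}
  cell(0,1) ab: ∅
  cell(1,2) ba: {B}
  cell(0,2) aba: {S}

Original NTs in T[0,2] deriving "aba": ["S"]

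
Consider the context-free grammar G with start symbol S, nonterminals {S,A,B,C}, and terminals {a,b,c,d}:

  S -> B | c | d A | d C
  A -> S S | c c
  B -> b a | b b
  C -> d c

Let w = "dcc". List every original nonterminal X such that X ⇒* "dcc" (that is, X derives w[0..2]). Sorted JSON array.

CNF form of G:
  S -> T1 T1 | T1 T2 | T3 A | T3 C | c
  A -> S S | T0 T0
  B -> T1 T1 | T1 T2
  C -> T3 T0
  T0 -> c
  T1 -> b
  T2 -> a
  T3 -> d

CYK fill, restricted to cells inside w[0..2]:
  T[0,0] 'd' = {T3}  orig:{}
  T[1,1] 'c' = {S,T0}  orig:{S}
  T[2,2] 'c' = {S,T0}  orig:{S}
  T[0,1] 'dc' = {C}
  T[1,2] 'cc' = {A}
  T[0,2] 'dcc' = {S}

Original NTs in T[0,2] deriving "dcc": ["S"]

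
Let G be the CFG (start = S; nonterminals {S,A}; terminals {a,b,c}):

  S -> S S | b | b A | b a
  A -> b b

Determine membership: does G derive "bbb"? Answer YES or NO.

Convert to CNF:
  S -> S S | T0 A | T0 T1 | b
  A -> T0 T0
  T0 -> b
  T1 -> a

Fill CYK table bottom-up:
  T[0,0] 'b' = {S,T0}  orig:{S}
  T[1,1] 'b' = {S,T0}  orig:{S}
  T[2,2] 'b' = {S,T0}  orig:{S}
  T[0,1] 'bb' = {A,S}
  T[1,2] 'bb' = {A,S}
  T[0,2] 'bbb' = {S}

S ∈ T[0,2] ⇒ YES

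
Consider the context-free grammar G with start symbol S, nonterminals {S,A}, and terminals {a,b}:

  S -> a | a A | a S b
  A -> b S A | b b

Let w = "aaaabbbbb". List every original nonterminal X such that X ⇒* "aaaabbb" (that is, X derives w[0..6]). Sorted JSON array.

Convert to CNF:
  S -> T1 A | T1 X3 | a
  A -> T0 T0 | T0 X2
  T0 -> b
  T1 -> a
  X2 -> S A
  X3 -> S T0

Fill CYK table bottom-up — only the sub-triangle for w[0..6]:
  cell(0,0) a: {S,T1}  orig:{S}
  cell(1,1) a: {S,T1}  orig:{S}
  cell(2,2) a: {S,T1}  orig:{S}
  cell(3,3) a: {S,T1}  orig:{S}
  cell(4,4) b: {T0}  orig:{}
  cell(5,5) b: {T0}  orig:{}
  cell(6,6) b: {T0}  orig:{}
  cell(0,1) aa: ∅
  cell(1,2) aa: ∅
  cell(2,3) aa: ∅
  cell(3,4) ab: {X3}  orig:{}
  cell(4,5) bb: {A}
  cell(5,6) bb: {A}
  cell(0,2) aaa: ∅
  cell(1,3) aaa: ∅
  cell(2,4) aab: {S}
  cell(3,5) abb: {S,X2}  orig:{S}
  cell(4,6) bbb: ∅
  cell(0,3) aaaa: ∅
  cell(1,4) aaab: ∅
  cell(2,5) aabb: {X3}  orig:{}
  cell(3,6) abbb: {X3}  orig:{}
  cell(0,4) aaaab: ∅
  cell(1,5) aaabb: {S}
  cell(2,6) aabbb: {S,X2}  orig:{S}
  cell(0,5) aaaabb: ∅
  cell(1,6) aaabbb: {X3}  orig:{}
  cell(0,6) aaaabbb: {S}

Original NTs in T[0,6] deriving "aaaabbb": ["S"]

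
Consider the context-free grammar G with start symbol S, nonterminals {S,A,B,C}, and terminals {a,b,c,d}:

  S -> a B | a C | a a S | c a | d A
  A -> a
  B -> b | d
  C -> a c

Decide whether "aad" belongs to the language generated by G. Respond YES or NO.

Convert to CNF:
  S -> T0 B | T0 C | T0 X3 | T1 T0 | T2 A
  A -> a
  B -> b | d
  C -> T0 T1
  T0 -> a
  T1 -> c
  T2 -> d
  X3 -> T0 S

Fill CYK table bottom-up:
  [0..0]={A,T0}  "a"  orig:{A}
  [1..1]={A,T0}  "a"  orig:{A}
  [2..2]={B,T2}  "d"  orig:{B}
  [0..1]=∅  "aa"
  [1..2]={S}  "ad"
  [0..2]={X3}  "aad"  orig:{}

S ∉ T[0,2] ⇒ NO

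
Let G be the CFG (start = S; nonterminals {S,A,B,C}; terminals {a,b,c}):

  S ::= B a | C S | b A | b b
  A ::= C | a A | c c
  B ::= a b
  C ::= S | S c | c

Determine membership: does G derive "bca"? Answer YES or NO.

CNF form of G:
  S -> B T0 | C S | T2 A | T2 T2
  A -> B T0 | C S | S T1 | T0 A | T1 T1 | T2 A | T2 T2 | c
  B -> T0 T2
  C -> B T0 | C S | S T1 | T2 A | T2 T2 | c
  T0 -> a
  T1 -> c
  T2 -> b

Fill CYK table bottom-up:
  T[0,0] 'b' = {T2}  orig:{}
  T[1,1] 'c' = {A,C,T1}  orig:{A,C}
  T[2,2] 'a' = {T0}  orig:{}
  T[0,1] 'bc' = {A,C,S}
  T[1,2] 'ca' = ∅
  T[0,2] 'bca' = ∅

S ∉ T[0,2] ⇒ NO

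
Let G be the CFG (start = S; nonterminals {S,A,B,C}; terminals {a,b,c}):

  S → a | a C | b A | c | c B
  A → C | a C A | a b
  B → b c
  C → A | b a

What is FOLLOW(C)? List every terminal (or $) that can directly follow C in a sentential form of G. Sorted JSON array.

FIRST sets, iterate to fixpoint:
round 1:
  A via A→a C A: +{a}
  B via B→b c: +{b}
  C via C→A: +{a}
  C via C→b a: +{b}
  S via S→a: +{a}
  S via S→b A: +{b}
  S via S→c: +{c}
  FIRST(S)={a,b,c}  FIRST(A)={a}  FIRST(B)={b}  FIRST(C)={a,b}
round 2:
  A via A→C: +{b}
  FIRST(S)={a,b,c}  FIRST(A)={a,b}  FIRST(B)={b}  FIRST(C)={a,b}
round 3: — fixpoint
  FIRST(S)={a,b,c}  FIRST(A)={a,b}  FIRST(B)={b}  FIRST(C)={a,b}

FOLLOW sets:
FOLLOW(S) := {$}
round 1:
  A→a C A: FOLLOW(C) ⊇ FIRST(A) = {a,b}; new: +{a,b}
  C→A: FOLLOW(A) ⊇ FOLLOW(C) ⊇ {a,b}; new: +{a,b}
  S→a C: FOLLOW(C) ⊇ FOLLOW(S) ⊇ {$}; new: +{$}
  S→b A: FOLLOW(A) ⊇ FOLLOW(S) ⊇ {$}; new: +{$}
  S→c B: FOLLOW(B) ⊇ FOLLOW(S) ⊇ {$}; new: +{$}
  S: {$}  A: {$,a,b}  B: {$}  C: {$,a,b}
round 2: — fixpoint
  S: {$}  A: {$,a,b}  B: {$}  C: {$,a,b}

FOLLOW(C) = ["$", "a", "b"]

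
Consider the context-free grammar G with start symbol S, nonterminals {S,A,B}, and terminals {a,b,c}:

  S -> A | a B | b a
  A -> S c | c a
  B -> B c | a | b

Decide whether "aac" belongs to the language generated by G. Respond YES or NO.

CNF form of G:
  S -> S T0 | T0 T1 | T1 B | T2 T1
  A -> S T0 | T0 T1
  B -> B T0 | a | b
  T0 -> c
  T1 -> a
  T2 -> b

Fill CYK table bottom-up:
  cell(0,0) a: {B,T1}  orig:{B}
  cell(1,1) a: {B,T1}  orig:{B}
  cell(2,2) c: {T0}  orig:{}
  cell(0,1) aa: {S}
  cell(1,2) ac: {B}
  cell(0,2) aac: {A,S}

S ∈ T[0,2] ⇒ YES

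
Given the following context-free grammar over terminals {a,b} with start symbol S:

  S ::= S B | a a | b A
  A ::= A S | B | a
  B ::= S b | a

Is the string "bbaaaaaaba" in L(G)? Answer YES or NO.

Convert to CNF:
  S -> S B | T0 A | T1 T1
  A -> A S | S T0 | a
  B -> S T0 | a
  T0 -> b
  T1 -> a

CYK fill:
  cell(0,0) b: {T0}  orig:{}
  cell(1,1) b: {T0}  orig:{}
  cell(2,2) a: {A,B,T1}  orig:{A,B}
  cell(3,3) a: {A,B,T1}  orig:{A,B}
  cell(4,4) a: {A,B,T1}  orig:{A,B}
  cell(5,5) a: {A,B,T1}  orig:{A,B}
  cell(6,6) a: {A,B,T1}  orig:{A,B}
  cell(7,7) a: {A,B,T1}  orig:{A,B}
  cell(8,8) b: {T0}  orig:{}
  cell(9,9) a: {A,B,T1}  orig:{A,B}
  cell(0,1) bb: ∅
  cell(1,2) ba: {S}
  cell(2,3) aa: {S}
  cell(3,4) aa: {S}
  cell(4,5) aa: {S}
  cell(5,6) aa: {S}
  cell(6,7) aa: {S}
  cell(7,8) ab: ∅
  cell(8,9) ba: {S}
  cell(0,2) bba: ∅
  cell(1,3) baa: {S}
  cell(2,4) aaa: {A,S}
  cell(3,5) aaa: {A,S}
  cell(4,6) aaa: {A,S}
  cell(5,7) aaa: {A,S}
  cell(6,8) aab: {A,B}
  cell(7,9) aba: {A}
  cell(0,3) bbaa: ∅
  cell(1,4) baaa: {S}
  cell(2,5) aaaa: {A,S}
  cell(3,6) aaaa: {A,S}
  cell(4,7) aaaa: {A,S}
  cell(5,8) aaab: {A,B}
  cell(6,9) aaba: ∅
  cell(0,4) bbaaa: ∅
  cell(1,5) baaaa: {S}
  cell(2,6) aaaaa: {A,S}
  cell(3,7) aaaaa: {A,S}
  cell(4,8) aaaab: {A,B,S}
  cell(5,9) aaaba: {A}
  cell(0,5) bbaaaa: ∅
  cell(1,6) baaaaa: {S}
  cell(2,7) aaaaaa: {A,S}
  cell(3,8) aaaaab: {A,B,S}
  cell(4,9) aaaaba: {A,S}
  cell(0,6) bbaaaaa: ∅
  cell(1,7) baaaaaa: {S}
  cell(2,8) aaaaaab: {A,B,S}
  cell(3,9) aaaaaba: {A,S}
  cell(0,7) bbaaaaaa: ∅
  cell(1,8) baaaaaab: {A,B,S}
  cell(2,9) aaaaaaba: {A,S}
  cell(0,8) bbaaaaaab: {S}
  cell(1,9) baaaaaaba: {S}
  cell(0,9) bbaaaaaaba: {S}

S ∈ T[0,9] ⇒ YES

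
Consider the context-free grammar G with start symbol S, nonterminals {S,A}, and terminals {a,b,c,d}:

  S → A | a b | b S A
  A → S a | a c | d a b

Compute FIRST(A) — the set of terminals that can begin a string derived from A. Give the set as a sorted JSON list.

Compute FIRST by fixpoint:
[1]
  A via A→a c: +{a}
  A via A→d a b: +{d}
  S via S→A: +{a,d}
  S via S→b S A: +{b}
  FIRST[S]={a,b,d}  FIRST[A]={a,d}
[2]
  A via A→S a: +{b}
  FIRST[S]={a,b,d}  FIRST[A]={a,b,d}
[3] — fixpoint
  FIRST[S]={a,b,d}  FIRST[A]={a,b,d}

FIRST(A) = ["a", "b", "d"]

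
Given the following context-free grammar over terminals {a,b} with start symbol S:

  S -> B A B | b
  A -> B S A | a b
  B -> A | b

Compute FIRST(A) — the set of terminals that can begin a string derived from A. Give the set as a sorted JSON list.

FIRST iteration:
[1]
  A via A→a b: +{a}
  B via B→A: +{a}
  B via B→b: +{b}
  S via S→B A B: +{a,b}
  FIRST[S]={a,b}  FIRST[A]={a}  FIRST[B]={a,b}
[2]
  A via A→B S A: +{b}
  FIRST[S]={a,b}  FIRST[A]={a,b}  FIRST[B]={a,b}
[3] (no change)
  FIRST[S]={a,b}  FIRST[A]={a,b}  FIRST[B]={a,b}

FIRST(A) = ["a", "b"]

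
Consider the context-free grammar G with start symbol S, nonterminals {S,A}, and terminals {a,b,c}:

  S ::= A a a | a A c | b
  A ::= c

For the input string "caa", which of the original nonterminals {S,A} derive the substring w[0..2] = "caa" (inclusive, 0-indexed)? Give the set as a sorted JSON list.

Convert to CNF:
  S -> A X2 | T0 X3 | b
  A -> c
  T0 -> a
  T1 -> c
  X2 -> T0 T0
  X3 -> A T1

CYK table (by increasing span) — only the sub-triangle for w[0..2]:
  T[0,0] 'c' = {A,T1}  orig:{A}
  T[1,1] 'a' = {T0}  orig:{}
  T[2,2] 'a' = {T0}  orig:{}
  T[0,1] 'ca' = ∅
  T[1,2] 'aa' = {X2}  orig:{}
  T[0,2] 'caa' = {S}

Original NTs in T[0,2] deriving "caa": ["S"]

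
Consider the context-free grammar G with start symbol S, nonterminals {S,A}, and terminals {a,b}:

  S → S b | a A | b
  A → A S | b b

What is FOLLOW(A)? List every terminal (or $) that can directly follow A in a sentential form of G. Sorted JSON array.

FIRST sets, iterate to fixpoint:
[1]
  A via A→b b: +{b}
  S via S→a A: +{a}
  S via S→b: +{b}
  FIRST[S]={a,b}  FIRST[A]={b}
[2] (stable)
  FIRST[S]={a,b}  FIRST[A]={b}

FOLLOW sets:
seed FOLLOW(S) with $
pass 1:
  A→A S: FOLLOW(A) ⊇ FIRST(S) = {a,b}; new: +{a,b}
  A→A S: FOLLOW(S) ⊇ FOLLOW(A) ⊇ {a,b}; new: +{a,b}
  S→a A: FOLLOW(A) ⊇ FOLLOW(S) ⊇ {$,a,b}; new: +{$}
  FOLLOW(S)={$,a,b}  FOLLOW(A)={$,a,b}
pass 2: (stable)
  FOLLOW(S)={$,a,b}  FOLLOW(A)={$,a,b}

FOLLOW(A) = ["$", "a", "b"]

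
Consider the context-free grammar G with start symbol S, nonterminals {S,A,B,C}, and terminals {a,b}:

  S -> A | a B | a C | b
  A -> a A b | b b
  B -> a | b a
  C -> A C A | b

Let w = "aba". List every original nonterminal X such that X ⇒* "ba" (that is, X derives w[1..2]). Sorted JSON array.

CNF form of G:
  S -> T0 B | T0 C | T0 X4 | T1 T1 | b
  A -> T0 X2 | T1 T1
  B -> T1 T0 | a
  C -> A X3 | b
  T0 -> a
  T1 -> b
  X2 -> A T1
  X3 -> C A
  X4 -> A T1

CYK fill — only the sub-triangle for w[1..2]:
  T[1,1] 'b' = {C,S,T1}  orig:{C,S}
  T[2,2] 'a' = {B,T0}  orig:{B}
  T[1,2] 'ba' = {B}

Original NTs in T[1,2] deriving "ba": ["B"]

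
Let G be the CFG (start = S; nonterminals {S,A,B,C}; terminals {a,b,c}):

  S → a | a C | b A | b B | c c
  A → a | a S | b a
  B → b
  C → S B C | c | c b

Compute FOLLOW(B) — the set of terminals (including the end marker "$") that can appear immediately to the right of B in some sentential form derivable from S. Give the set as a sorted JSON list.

FIRST sets, iterate to fixpoint:
round 1:
  A via A→a: +{a}
  A via A→b a: +{b}
  B via B→b: +{b}
  C via C→c: +{c}
  S via S→a: +{a}
  S via S→b A: +{b}
  S via S→c c: +{c}
  FIRST[S]={a,b,c}  FIRST[A]={a,b}  FIRST[B]={b}  FIRST[C]={c}
round 2:
  C via C→S B C: +{a,b}
  FIRST[S]={a,b,c}  FIRST[A]={a,b}  FIRST[B]={b}  FIRST[C]={a,b,c}
round 3: done
  FIRST[S]={a,b,c}  FIRST[A]={a,b}  FIRST[B]={b}  FIRST[C]={a,b,c}

FOLLOW sets:
FOLLOW(S) := {$}
pass 1:
  C→S B C: FOLLOW(S) ⊇ FIRST(B) = {b}; new: +{b}
  C→S B C: FOLLOW(B) ⊇ FIRST(C) = {a,b,c}; new: +{a,b,c}
  S→a C: FOLLOW(C) ⊇ FOLLOW(S) ⊇ {$,b}; new: +{$,b}
  S→b A: FOLLOW(A) ⊇ FOLLOW(S) ⊇ {$,b}; new: +{$,b}
  S→b B: FOLLOW(B) ⊇ FOLLOW(S) ⊇ {$,b}; new: +{$}
  FOLLOW(S)={$,b}  FOLLOW(A)={$,b}  FOLLOW(B)={$,a,b,c}  FOLLOW(C)={$,b}
pass 2: — fixpoint
  FOLLOW(S)={$,b}  FOLLOW(A)={$,b}  FOLLOW(B)={$,a,b,c}  FOLLOW(C)={$,b}

FOLLOW(B) = ["$", "a", "b", "c"]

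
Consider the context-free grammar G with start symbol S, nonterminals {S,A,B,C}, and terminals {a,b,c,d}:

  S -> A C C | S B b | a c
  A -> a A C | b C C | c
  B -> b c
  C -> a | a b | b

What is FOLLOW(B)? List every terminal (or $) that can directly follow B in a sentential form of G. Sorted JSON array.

FIRST iteration:
iter 1:
  A via A→a A C: +{a}
  A via A→b C C: +{b}
  A via A→c: +{c}
  B via B→b c: +{b}
  C via C→a: +{a}
  C via C→b: +{b}
  S via S→A C C: +{a,b,c}
  S: {a,b,c}  A: {a,b,c}  B: {b}  C: {a,b}
iter 2: (no change)
  S: {a,b,c}  A: {a,b,c}  B: {b}  C: {a,b}

FOLLOW sets:
FOLLOW(S) := {$}
round 1:
  A→a A C: FOLLOW(A) ⊇ FIRST(C) = {a,b}; new: +{a,b}
  A→a A C: FOLLOW(C) ⊇ FOLLOW(A) ⊇ {a,b}; new: +{a,b}
  S→A C C: FOLLOW(C) ⊇ FOLLOW(S) ⊇ {$}; new: +{$}
  S→S B b: FOLLOW(S) ⊇ FIRST(B) = {b}; new: +{b}
  S→S B b: FOLLOW(B) ⊇ FIRST(b) = {b}; new: +{b}
  FOLLOW[S]={$,b}  FOLLOW[A]={a,b}  FOLLOW[B]={b}  FOLLOW[C]={$,a,b}
round 2: — fixpoint
  FOLLOW[S]={$,b}  FOLLOW[A]={a,b}  FOLLOW[B]={b}  FOLLOW[C]={$,a,b}

FOLLOW(B) = ["b"]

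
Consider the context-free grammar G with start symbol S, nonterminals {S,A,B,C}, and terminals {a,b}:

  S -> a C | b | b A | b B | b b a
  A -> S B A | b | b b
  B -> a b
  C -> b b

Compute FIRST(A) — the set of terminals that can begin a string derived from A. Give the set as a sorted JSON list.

FIRST iteration:
round 1:
  A via A→b: +{b}
  B via B→a b: +{a}
  C via C→b b: +{b}
  S via S→a C: +{a}
  S via S→b: +{b}
  S: {a,b}  A: {b}  B: {a}  C: {b}
round 2:
  A via A→S B A: +{a}
  S: {a,b}  A: {a,b}  B: {a}  C: {b}
round 3: — fixpoint
  S: {a,b}  A: {a,b}  B: {a}  C: {b}

FIRST(A) = ["a", "b"]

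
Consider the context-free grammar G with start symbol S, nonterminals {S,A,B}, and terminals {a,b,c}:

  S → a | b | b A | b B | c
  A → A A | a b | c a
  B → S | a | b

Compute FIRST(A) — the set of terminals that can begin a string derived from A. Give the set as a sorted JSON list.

FIRST iteration:
pass 1:
  A via A→a b: +{a}
  A via A→c a: +{c}
  B via B→a: +{a}
  B via B→b: +{b}
  S via S→a: +{a}
  S via S→b: +{b}
  S via S→c: +{c}
  FIRST(S)={a,b,c}  FIRST(A)={a,c}  FIRST(B)={a,b}
pass 2:
  B via B→S: +{c}
  FIRST(S)={a,b,c}  FIRST(A)={a,c}  FIRST(B)={a,b,c}
pass 3: done
  FIRST(S)={a,b,c}  FIRST(A)={a,c}  FIRST(B)={a,b,c}

FIRST(A) = ["a", "c"]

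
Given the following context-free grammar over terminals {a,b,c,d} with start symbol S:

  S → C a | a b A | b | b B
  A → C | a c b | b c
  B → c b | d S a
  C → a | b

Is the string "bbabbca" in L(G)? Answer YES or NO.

Convert to CNF:
  S -> C T0 | T0 X6 | T2 B | b
  A -> T0 X4 | T2 T1 | a | b
  B -> T1 T2 | T3 X5
  C -> a | b
  T0 -> a
  T1 -> c
  T2 -> b
  T3 -> d
  X4 -> T1 T2
  X5 -> S T0
  X6 -> T2 A

CYK fill:
  cell(0,0) b: {A,C,S,T2}  orig:{A,C,S}
  cell(1,1) b: {A,C,S,T2}  orig:{A,C,S}
  cell(2,2) a: {A,C,T0}  orig:{A,C}
  cell(3,3) b: {A,C,S,T2}  orig:{A,C,S}
  cell(4,4) b: {A,C,S,T2}  orig:{A,C,S}
  cell(5,5) c: {T1}  orig:{}
  cell(6,6) a: {A,C,T0}  orig:{A,C}
  cell(0,1) bb: {X6}  orig:{}
  cell(1,2) ba: {S,X5,X6}  orig:{S}
  cell(2,3) ab: ∅
  cell(3,4) bb: {X6}  orig:{}
  cell(4,5) bc: {A}
  cell(5,6) ca: ∅
  cell(0,2) bba: ∅
  cell(1,3) bab: ∅
  cell(2,4) abb: {S}
  cell(3,5) bbc: {X6}  orig:{}
  cell(4,6) bca: ∅
  cell(0,3) bbab: ∅
  cell(1,4) babb: ∅
  cell(2,5) abbc: {S}
  cell(3,6) bbca: ∅
  cell(0,4) bbabb: ∅
  cell(1,5) babbc: ∅
  cell(2,6) abbca: {X5}  orig:{}
  cell(0,5) bbabbc: ∅
  cell(1,6) babbca: ∅
  cell(0,6) bbabbca: ∅

S ∉ T[0,6] ⇒ NO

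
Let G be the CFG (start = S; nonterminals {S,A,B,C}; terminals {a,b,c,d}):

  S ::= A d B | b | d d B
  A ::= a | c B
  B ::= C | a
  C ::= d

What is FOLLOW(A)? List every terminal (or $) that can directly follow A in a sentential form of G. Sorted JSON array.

FIRST iteration:
round 1:
  A via A→a: +{a}
  A via A→c B: +{c}
  B via B→a: +{a}
  C via C→d: +{d}
  S via S→A d B: +{a,c}
  S via S→b: +{b}
  S via S→d d B: +{d}
  FIRST(S)={a,b,c,d}  FIRST(A)={a,c}  FIRST(B)={a}  FIRST(C)={d}
round 2:
  B via B→C: +{d}
  FIRST(S)={a,b,c,d}  FIRST(A)={a,c}  FIRST(B)={a,d}  FIRST(C)={d}
round 3: done
  FIRST(S)={a,b,c,d}  FIRST(A)={a,c}  FIRST(B)={a,d}  FIRST(C)={d}

FOLLOW iteration:
seed FOLLOW(S) with $
iter 1:
  S→A d B: FOLLOW(A) ⊇ FIRST(d) = {d}; new: +{d}
  S→A d B: FOLLOW(B) ⊇ FOLLOW(S) ⊇ {$}; new: +{$}
  FOLLOW(S)={$}  FOLLOW(A)={d}  FOLLOW(B)={$}  FOLLOW(C)={}
iter 2:
  A→c B: FOLLOW(B) ⊇ FOLLOW(A) ⊇ {d}; new: +{d}
  B→C: FOLLOW(C) ⊇ FOLLOW(B) ⊇ {$,d}; new: +{$,d}
  FOLLOW(S)={$}  FOLLOW(A)={d}  FOLLOW(B)={$,d}  FOLLOW(C)={$,d}
iter 3: — fixpoint
  FOLLOW(S)={$}  FOLLOW(A)={d}  FOLLOW(B)={$,d}  FOLLOW(C)={$,d}

FOLLOW(A) = ["d"]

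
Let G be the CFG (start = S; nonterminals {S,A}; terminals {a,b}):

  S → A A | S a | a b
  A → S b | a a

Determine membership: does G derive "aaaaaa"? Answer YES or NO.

CNF form of G:
  S -> A A | S T1 | T1 T0
  A -> S T0 | T1 T1
  T0 -> b
  T1 -> a

CYK fill:
  [0..0]={T1}  "a"  orig:{}
  [1..1]={T1}  "a"  orig:{}
  [2..2]={T1}  "a"  orig:{}
  [3..3]={T1}  "a"  orig:{}
  [4..4]={T1}  "a"  orig:{}
  [5..5]={T1}  "a"  orig:{}
  [0..1]={A}  "aa"
  [1..2]={A}  "aa"
  [2..3]={A}  "aa"
  [3..4]={A}  "aa"
  [4..5]={A}  "aa"
  [0..2]=∅  "aaa"
  [1..3]=∅  "aaa"
  [2..4]=∅  "aaa"
  [3..5]=∅  "aaa"
  [0..3]={S}  "aaaa"
  [1..4]={S}  "aaaa"
  [2..5]={S}  "aaaa"
  [0..4]={S}  "aaaaa"
  [1..5]={S}  "aaaaa"
  [0..5]={S}  "aaaaaa"

S ∈ T[0,5] ⇒ YES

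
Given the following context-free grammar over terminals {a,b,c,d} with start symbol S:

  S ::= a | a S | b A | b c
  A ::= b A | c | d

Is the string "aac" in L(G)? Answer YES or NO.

CNF form of G:
  S -> T0 A | T0 T2 | T1 S | a
  A -> T0 A | c | d
  T0 -> b
  T1 -> a
  T2 -> c

CYK table (by increasing span):
  [0..0]={S,T1}  "a"  orig:{S}
  [1..1]={S,T1}  "a"  orig:{S}
  [2..2]={A,T2}  "c"  orig:{A}
  [0..1]={S}  "aa"
  [1..2]=∅  "ac"
  [0..2]=∅  "aac"

S ∉ T[0,2] ⇒ NO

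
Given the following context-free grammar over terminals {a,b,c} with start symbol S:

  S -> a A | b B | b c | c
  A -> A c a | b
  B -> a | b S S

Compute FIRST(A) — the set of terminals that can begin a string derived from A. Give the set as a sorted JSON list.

Compute FIRST by fixpoint:
pass 1:
  A via A→b: +{b}
  B via B→a: +{a}
  B via B→b S S: +{b}
  S via S→a A: +{a}
  S via S→b B: +{b}
  S via S→c: +{c}
  S: {a,b,c}  A: {b}  B: {a,b}
pass 2: — fixpoint
  S: {a,b,c}  A: {b}  B: {a,b}

FIRST(A) = ["b"]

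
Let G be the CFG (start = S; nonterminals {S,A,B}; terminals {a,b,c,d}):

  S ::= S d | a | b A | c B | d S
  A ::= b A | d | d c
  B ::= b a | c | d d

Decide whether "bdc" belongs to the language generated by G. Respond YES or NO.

Convert to CNF:
  S -> S T1 | T0 A | T1 S | T2 B | a
  A -> T0 A | T1 T2 | d
  B -> T0 T3 | T1 T1 | c
  T0 -> b
  T1 -> d
  T2 -> c
  T3 -> a

CYK table (by increasing span):
  [0..0]={T0}  "b"  orig:{}
  [1..1]={A,T1}  "d"  orig:{A}
  [2..2]={B,T2}  "c"  orig:{B}
  [0..1]={A,S}  "bd"
  [1..2]={A}  "dc"
  [0..2]={A,S}  "bdc"

S ∈ T[0,2] ⇒ YES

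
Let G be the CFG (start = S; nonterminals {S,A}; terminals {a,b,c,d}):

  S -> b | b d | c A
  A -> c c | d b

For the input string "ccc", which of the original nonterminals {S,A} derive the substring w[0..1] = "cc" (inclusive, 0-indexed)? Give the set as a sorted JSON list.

Convert to CNF:
  S -> T0 A | T2 T1 | b
  A -> T0 T0 | T1 T2
  T0 -> c
  T1 -> d
  T2 -> b

CYK fill — only the sub-triangle for w[0..1]:
  cell(0,0) c: {T0}  orig:{}
  cell(1,1) c: {T0}  orig:{}
  cell(0,1) cc: {A}

Original NTs in T[0,1] deriving "cc": ["A"]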